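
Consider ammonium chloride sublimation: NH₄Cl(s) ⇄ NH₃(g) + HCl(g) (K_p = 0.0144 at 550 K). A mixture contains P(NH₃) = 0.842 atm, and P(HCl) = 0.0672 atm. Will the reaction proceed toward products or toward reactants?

reverse (toward reactants)

(NH₄Cl is a pure solid — omitted from Q_p.)
Q_p = P(NH₃)·P(HCl) = (0.842)·(0.0672) = 0.0566
Q_p = 0.0566 > K_p = 0.0144, so the reverse reaction proceeds.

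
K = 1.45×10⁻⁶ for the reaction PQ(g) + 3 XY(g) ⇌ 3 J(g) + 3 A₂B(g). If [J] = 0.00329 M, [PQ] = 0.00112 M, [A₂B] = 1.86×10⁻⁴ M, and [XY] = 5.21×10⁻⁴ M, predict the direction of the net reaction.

at equilibrium

Q = [J]³·[A₂B]³ / ([PQ]·[XY]³) = (0.00329)³·(1.86×10⁻⁴)³ / ((0.00112)·(5.21×10⁻⁴)³) = 1.45×10⁻⁶
Q = 1.45×10⁻⁶ = K, so the system is already at equilibrium.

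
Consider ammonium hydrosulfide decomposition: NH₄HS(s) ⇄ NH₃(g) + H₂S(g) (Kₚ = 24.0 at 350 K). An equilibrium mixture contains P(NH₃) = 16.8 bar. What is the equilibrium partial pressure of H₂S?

(NH₄HS is a pure solid — omitted from Kₚ.)
At equilibrium, Kₚ = P(NH₃)·P(H₂S) = 24.0.
(16.8)·(P(H₂S)) = 24.0
P(H₂S) = 1.43 bar

P(H₂S) = 1.43 bar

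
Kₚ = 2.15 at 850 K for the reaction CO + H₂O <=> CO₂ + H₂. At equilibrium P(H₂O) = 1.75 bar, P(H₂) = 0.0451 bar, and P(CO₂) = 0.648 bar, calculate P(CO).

At equilibrium, Kₚ = P(CO₂)·P(H₂) / (P(CO)·P(H₂O)) = 2.15.
(0.648)·(0.0451) / ((P(CO))·(1.75)) = 2.15
P(CO) = 0.00777 bar

P(CO) = 0.00777 bar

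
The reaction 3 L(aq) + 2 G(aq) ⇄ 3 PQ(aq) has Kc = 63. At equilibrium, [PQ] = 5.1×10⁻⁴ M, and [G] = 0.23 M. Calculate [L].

[L] = 3.4×10⁻⁴ M

At equilibrium, Kc = [PQ]³ / ([L]³·[G]²) = 63.
(5.1×10⁻⁴)³ / (([L])³·(0.23)²) = 63
[L]³ = 3.98×10⁻¹¹ ⇒ [L] = 3.4×10⁻⁴ M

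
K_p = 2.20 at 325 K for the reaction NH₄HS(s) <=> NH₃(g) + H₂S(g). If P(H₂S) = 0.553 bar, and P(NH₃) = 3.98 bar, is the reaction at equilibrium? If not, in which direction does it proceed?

(NH₄HS is a pure solid — omitted from Q_p.)
Q_p = P(NH₃)·P(H₂S) = (3.98)·(0.553) = 2.20
Q_p = 2.20 = K_p, so the system is already at equilibrium.

neither direction; the system is at equilibrium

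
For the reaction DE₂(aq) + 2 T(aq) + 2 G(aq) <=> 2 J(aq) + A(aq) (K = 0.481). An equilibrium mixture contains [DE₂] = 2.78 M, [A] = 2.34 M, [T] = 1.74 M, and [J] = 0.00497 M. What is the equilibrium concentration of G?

[G] = 0.00378 M

At equilibrium, K = [J]²·[A] / ([DE₂]·[T]²·[G]²) = 0.481.
(0.00497)²·(2.34) / ((2.78)·(1.74)²·([G])²) = 0.481
[G]² = 1.43e-5 ⇒ [G] = 0.00378 M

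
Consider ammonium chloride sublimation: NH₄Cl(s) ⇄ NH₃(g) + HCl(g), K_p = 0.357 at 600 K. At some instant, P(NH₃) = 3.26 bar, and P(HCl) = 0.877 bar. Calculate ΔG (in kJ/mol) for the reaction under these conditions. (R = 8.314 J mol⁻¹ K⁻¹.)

(NH₄Cl is a pure solid — omitted from Q_p.)
Q_p = P(NH₃)·P(HCl) = (3.26)·(0.877) = 2.86
ΔG = RT ln(Q_p/K_p) = (8.314 J mol⁻¹ K⁻¹)(600 K) × ln(2.86/0.357)
   = (4.988 kJ/mol)(2.081) = 10.4 kJ/mol
ΔG > 0, so the forward reaction is non-spontaneous (proceeds in reverse).

ΔG = 10.4 kJ/mol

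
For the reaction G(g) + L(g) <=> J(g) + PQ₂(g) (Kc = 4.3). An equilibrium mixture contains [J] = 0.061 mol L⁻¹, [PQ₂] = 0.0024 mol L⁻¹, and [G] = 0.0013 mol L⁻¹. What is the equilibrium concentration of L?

[L] = 0.026 mol L⁻¹

At equilibrium, Kc = [J]·[PQ₂] / ([G]·[L]) = 4.3.
(0.061)·(0.0024) / ((0.0013)·([L])) = 4.3
[L] = 0.0262 = 0.026 mol L⁻¹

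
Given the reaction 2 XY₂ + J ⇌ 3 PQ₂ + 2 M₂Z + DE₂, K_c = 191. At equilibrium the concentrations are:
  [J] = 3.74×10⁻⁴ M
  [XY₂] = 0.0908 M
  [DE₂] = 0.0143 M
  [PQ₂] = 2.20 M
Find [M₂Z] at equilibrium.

At equilibrium, K_c = [PQ₂]³·[M₂Z]²·[DE₂] / ([XY₂]²·[J]) = 191.
(2.20)³·([M₂Z])²·(0.0143) / ((0.0908)²·(3.74×10⁻⁴)) = 191
[M₂Z]² = 0.00387 ⇒ [M₂Z] = 0.0622 M

[M₂Z] = 0.0622 M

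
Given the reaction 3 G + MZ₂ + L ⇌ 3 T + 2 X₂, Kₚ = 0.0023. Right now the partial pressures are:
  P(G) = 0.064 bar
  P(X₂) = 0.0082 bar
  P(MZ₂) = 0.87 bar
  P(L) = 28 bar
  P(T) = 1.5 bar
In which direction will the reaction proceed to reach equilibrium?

Qₚ = P(T)³·P(X₂)² / (P(G)³·P(MZ₂)·P(L)) = (1.5)³·(0.0082)² / ((0.064)³·(0.87)·(28)) = 0.036
Qₚ = 0.036 > Kₚ = 0.0023, so the reverse reaction proceeds.

in the reverse direction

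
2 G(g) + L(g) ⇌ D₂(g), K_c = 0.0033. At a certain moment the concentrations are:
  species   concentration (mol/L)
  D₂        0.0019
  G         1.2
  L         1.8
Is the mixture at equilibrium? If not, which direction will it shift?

Q_c = [D₂] / ([G]²·[L]) = (0.0019) / ((1.2)²·(1.8)) = 7.3e-4
Q_c = 7.3e-4 < K_c = 0.0033: net forward reaction.

no; Q < K, reaction proceeds forward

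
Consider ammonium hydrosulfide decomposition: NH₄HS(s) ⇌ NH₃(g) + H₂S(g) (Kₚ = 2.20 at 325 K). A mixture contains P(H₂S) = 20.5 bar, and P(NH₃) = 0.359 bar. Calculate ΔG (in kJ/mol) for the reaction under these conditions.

ΔG = 3.26 kJ/mol

(NH₄HS is a pure solid — omitted from Qₚ.)
Qₚ = P(NH₃)·P(H₂S) = (0.359)·(20.5) = 7.36
ΔG = RT ln(Qₚ/Kₚ) = (8.314 J mol⁻¹ K⁻¹)(325 K) × ln(7.36/2.20)
   = (2.702 kJ/mol)(1.208) = 3.26 kJ/mol
ΔG > 0, so the forward reaction is non-spontaneous (proceeds in reverse).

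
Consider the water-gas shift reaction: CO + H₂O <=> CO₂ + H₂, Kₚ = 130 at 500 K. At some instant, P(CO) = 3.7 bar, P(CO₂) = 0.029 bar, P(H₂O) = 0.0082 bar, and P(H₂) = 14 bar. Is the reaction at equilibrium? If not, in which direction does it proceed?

in the forward direction

Qₚ = P(CO₂)·P(H₂) / (P(CO)·P(H₂O)) = (0.029)·(14) / ((3.7)·(0.0082)) = 13
Qₚ = 13 < Kₚ = 130, so the forward reaction proceeds.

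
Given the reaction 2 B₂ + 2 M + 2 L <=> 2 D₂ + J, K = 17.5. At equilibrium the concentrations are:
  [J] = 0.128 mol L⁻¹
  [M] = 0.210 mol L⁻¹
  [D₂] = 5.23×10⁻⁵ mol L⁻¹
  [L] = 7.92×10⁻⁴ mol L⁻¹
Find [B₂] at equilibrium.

[B₂] = 0.0269 mol L⁻¹

At equilibrium, K = [D₂]²·[J] / ([B₂]²·[M]²·[L]²) = 17.5.
(5.23×10⁻⁵)²·(0.128) / (([B₂])²·(0.210)²·(7.92×10⁻⁴)²) = 17.5
[B₂]² = 7.23×10⁻⁴ ⇒ [B₂] = 0.0269 mol L⁻¹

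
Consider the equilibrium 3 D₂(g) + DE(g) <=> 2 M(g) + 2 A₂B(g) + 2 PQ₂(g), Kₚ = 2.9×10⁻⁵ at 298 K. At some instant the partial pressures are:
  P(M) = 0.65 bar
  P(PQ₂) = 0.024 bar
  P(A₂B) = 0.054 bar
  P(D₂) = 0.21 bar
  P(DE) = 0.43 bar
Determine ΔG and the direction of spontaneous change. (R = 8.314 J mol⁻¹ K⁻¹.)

ΔG = 4.50 kJ/mol; the forward reaction is non-spontaneous

Qₚ = P(M)²·P(A₂B)²·P(PQ₂)² / (P(D₂)³·P(DE)) = (0.65)²·(0.054)²·(0.024)² / ((0.21)³·(0.43)) = 1.78×10⁻⁴
ΔG = RT ln(Qₚ/Kₚ) = (8.314 J mol⁻¹ K⁻¹)(298 K) × ln(1.78×10⁻⁴/2.9×10⁻⁵)
   = (2.478 kJ/mol)(1.814) = 4.50 kJ/mol
ΔG > 0, so the forward reaction is non-spontaneous (proceeds in reverse).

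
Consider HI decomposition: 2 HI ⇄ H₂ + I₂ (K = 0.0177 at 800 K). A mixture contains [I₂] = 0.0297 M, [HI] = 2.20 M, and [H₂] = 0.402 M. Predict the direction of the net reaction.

Q = [H₂]·[I₂] / [HI]² = (0.402)·(0.0297) / (2.20)² = 0.00247
Q = 0.00247 < K = 0.0177, so the forward reaction proceeds.

to the right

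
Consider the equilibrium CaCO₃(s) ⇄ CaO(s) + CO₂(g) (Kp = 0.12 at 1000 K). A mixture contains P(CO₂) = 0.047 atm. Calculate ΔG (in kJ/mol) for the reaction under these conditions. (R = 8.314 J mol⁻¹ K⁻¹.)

ΔG = -7.79 kJ/mol

(CaCO₃, CaO are pure solids — omitted from Qp.)
Qp = P(CO₂) = 0.0470
ΔG = RT ln(Qp/Kp) = (8.314 J mol⁻¹ K⁻¹)(1000 K) × ln(0.0470/0.12)
   = (8.314 kJ/mol)(-0.9373) = -7.79 kJ/mol
ΔG < 0, so the forward reaction is spontaneous (proceeds forward).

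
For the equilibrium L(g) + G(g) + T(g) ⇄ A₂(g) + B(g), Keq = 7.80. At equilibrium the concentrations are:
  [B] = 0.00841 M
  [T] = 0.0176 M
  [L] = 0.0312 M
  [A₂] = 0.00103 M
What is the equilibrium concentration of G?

At equilibrium, Keq = [A₂]·[B] / ([L]·[G]·[T]) = 7.80.
(0.00103)·(0.00841) / ((0.0312)·([G])·(0.0176)) = 7.80
[G] = 0.00202 M

[G] = 0.00202 M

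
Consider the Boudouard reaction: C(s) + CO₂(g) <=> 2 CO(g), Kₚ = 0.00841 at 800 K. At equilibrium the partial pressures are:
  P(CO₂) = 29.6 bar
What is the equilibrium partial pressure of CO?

P(CO) = 0.499 bar

(C is a pure solid — omitted from Kₚ.)
At equilibrium, Kₚ = P(CO)² / P(CO₂) = 0.00841.
(P(CO))² / (29.6) = 0.00841
P(CO)² = 0.249 ⇒ P(CO) = 0.499 bar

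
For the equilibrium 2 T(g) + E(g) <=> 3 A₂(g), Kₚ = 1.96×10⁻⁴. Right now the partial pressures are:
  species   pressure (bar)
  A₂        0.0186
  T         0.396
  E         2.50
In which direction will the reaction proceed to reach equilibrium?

Qₚ = P(A₂)³ / (P(T)²·P(E)) = (0.0186)³ / ((0.396)²·(2.50)) = 1.64×10⁻⁵
Qₚ = 1.64×10⁻⁵ < Kₚ = 1.96×10⁻⁴, so the forward reaction proceeds.

in the forward direction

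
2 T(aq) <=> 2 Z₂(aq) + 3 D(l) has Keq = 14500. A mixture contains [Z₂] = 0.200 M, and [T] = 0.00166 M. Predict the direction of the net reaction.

(D is a pure liquid — omitted from Q.)
Q = [Z₂]² / [T]² = (0.200)² / (0.00166)² = 14500
Q = 14500 = Keq, so the system is already at equilibrium.

neither direction; the system is at equilibrium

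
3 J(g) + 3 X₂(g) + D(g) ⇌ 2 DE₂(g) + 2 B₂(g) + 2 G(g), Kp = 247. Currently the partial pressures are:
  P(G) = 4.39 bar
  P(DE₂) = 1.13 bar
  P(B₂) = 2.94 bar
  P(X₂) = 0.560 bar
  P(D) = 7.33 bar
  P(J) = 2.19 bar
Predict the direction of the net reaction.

toward products

Qp = P(DE₂)²·P(B₂)²·P(G)² / (P(J)³·P(X₂)³·P(D)) = (1.13)²·(2.94)²·(4.39)² / ((2.19)³·(0.560)³·(7.33)) = 15.7
Qp = 15.7 < Kp = 247, so the forward reaction proceeds.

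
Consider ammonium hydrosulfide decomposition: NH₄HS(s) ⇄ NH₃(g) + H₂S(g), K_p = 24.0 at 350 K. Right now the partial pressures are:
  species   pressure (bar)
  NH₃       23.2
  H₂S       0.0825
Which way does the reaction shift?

(NH₄HS is a pure solid — omitted from Q_p.)
Q_p = P(NH₃)·P(H₂S) = (23.2)·(0.0825) = 1.91
Q_p = 1.91 < K_p = 24.0, so the forward reaction proceeds.

to the right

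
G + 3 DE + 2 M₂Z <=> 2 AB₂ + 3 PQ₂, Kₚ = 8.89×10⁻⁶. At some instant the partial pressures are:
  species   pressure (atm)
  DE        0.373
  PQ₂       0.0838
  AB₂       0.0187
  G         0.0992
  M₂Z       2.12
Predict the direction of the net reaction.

Qₚ = P(AB₂)²·P(PQ₂)³ / (P(G)·P(DE)³·P(M₂Z)²) = (0.0187)²·(0.0838)³ / ((0.0992)·(0.373)³·(2.12)²) = 8.89×10⁻⁶
Qₚ = 8.89×10⁻⁶ = Kₚ, so the system is already at equilibrium.

neither direction; the system is at equilibrium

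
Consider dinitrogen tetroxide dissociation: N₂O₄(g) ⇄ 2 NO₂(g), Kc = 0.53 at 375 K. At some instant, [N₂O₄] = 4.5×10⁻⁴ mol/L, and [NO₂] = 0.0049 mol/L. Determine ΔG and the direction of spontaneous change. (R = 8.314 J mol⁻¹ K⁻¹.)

Qc = [NO₂]² / [N₂O₄] = (0.0049)² / (4.5×10⁻⁴) = 0.0534
ΔG = RT ln(Qc/Kc) = (8.314 J mol⁻¹ K⁻¹)(375 K) × ln(0.0534/0.53)
   = (3.118 kJ/mol)(-2.295) = -7.16 kJ/mol
ΔG < 0, so the forward reaction is spontaneous (proceeds forward).

ΔG = -7.16 kJ/mol; the forward reaction is spontaneous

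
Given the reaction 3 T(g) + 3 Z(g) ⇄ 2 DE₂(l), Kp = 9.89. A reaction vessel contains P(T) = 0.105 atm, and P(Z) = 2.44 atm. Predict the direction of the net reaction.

in the reverse direction

(DE₂ is a pure liquid — omitted from Qp.)
Qp = 1 / (P(T)³·P(Z)³) = 1 / ((0.105)³·(2.44)³) = 59.5
Qp = 59.5 > Kp = 9.89, so the reverse reaction proceeds.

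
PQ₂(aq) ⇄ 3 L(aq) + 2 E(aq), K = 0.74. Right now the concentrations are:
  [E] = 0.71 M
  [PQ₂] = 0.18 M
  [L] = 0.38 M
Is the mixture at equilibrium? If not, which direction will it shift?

no; Q < K, reaction proceeds forward

Q = [L]³·[E]² / [PQ₂] = (0.38)³·(0.71)² / (0.18) = 0.15
Q = 0.15 < K = 0.74: net forward reaction.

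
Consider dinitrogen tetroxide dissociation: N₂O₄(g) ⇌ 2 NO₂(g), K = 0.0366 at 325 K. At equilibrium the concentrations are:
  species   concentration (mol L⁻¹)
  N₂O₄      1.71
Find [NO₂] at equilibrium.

[NO₂] = 0.250 mol L⁻¹

At equilibrium, K = [NO₂]² / [N₂O₄] = 0.0366.
([NO₂])² / (1.71) = 0.0366
[NO₂]² = 0.0626 ⇒ [NO₂] = 0.250 mol L⁻¹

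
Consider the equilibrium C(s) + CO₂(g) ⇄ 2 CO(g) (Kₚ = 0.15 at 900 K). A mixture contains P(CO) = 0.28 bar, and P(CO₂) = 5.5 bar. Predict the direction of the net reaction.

to the right

(C is a pure solid — omitted from Qₚ.)
Qₚ = P(CO)² / P(CO₂) = (0.28)² / (5.5) = 0.014
Qₚ = 0.014 < Kₚ = 0.15, so the forward reaction proceeds.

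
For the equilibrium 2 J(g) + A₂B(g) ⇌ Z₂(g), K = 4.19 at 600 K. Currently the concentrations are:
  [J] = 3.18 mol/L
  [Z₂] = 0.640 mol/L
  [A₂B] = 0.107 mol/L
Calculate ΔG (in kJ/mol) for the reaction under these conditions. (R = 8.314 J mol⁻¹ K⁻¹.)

ΔG = -9.77 kJ/mol

Q = [Z₂] / ([J]²·[A₂B]) = (0.640) / ((3.18)²·(0.107)) = 0.591
ΔG = RT ln(Q/K) = (8.314 J mol⁻¹ K⁻¹)(600 K) × ln(0.591/4.19)
   = (4.988 kJ/mol)(-1.959) = -9.77 kJ/mol
ΔG < 0, so the forward reaction is spontaneous (proceeds forward).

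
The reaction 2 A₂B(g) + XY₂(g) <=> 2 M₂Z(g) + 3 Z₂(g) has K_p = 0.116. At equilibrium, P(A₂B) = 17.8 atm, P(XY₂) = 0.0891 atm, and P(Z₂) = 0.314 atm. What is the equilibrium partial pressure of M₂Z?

P(M₂Z) = 10.3 atm

At equilibrium, K_p = P(M₂Z)²·P(Z₂)³ / (P(A₂B)²·P(XY₂)) = 0.116.
(P(M₂Z))²·(0.314)³ / ((17.8)²·(0.0891)) = 0.116
P(M₂Z)² = 106 ⇒ P(M₂Z) = 10.3 atm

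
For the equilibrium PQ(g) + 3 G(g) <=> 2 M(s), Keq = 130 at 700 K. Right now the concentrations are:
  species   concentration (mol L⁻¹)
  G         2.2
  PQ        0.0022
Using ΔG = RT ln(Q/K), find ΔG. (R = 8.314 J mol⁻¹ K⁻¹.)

ΔG = -6.48 kJ/mol

(M is a pure solid — omitted from Q.)
Q = 1 / ([PQ]·[G]³) = 1 / ((0.0022)·(2.2)³) = 42.7
ΔG = RT ln(Q/Keq) = (8.314 J mol⁻¹ K⁻¹)(700 K) × ln(42.7/130)
   = (5.820 kJ/mol)(-1.113) = -6.48 kJ/mol
ΔG < 0, so the forward reaction is spontaneous (proceeds forward).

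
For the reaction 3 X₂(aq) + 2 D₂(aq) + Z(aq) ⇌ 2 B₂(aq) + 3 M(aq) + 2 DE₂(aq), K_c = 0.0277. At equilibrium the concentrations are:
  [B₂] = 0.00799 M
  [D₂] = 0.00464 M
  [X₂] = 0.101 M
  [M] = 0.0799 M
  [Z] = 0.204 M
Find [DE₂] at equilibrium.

At equilibrium, K_c = [B₂]²·[M]³·[DE₂]² / ([X₂]³·[D₂]²·[Z]) = 0.0277.
(0.00799)²·(0.0799)³·([DE₂])² / ((0.101)³·(0.00464)²·(0.204)) = 0.0277
[DE₂]² = 0.00385 ⇒ [DE₂] = 0.0620 M

[DE₂] = 0.0620 M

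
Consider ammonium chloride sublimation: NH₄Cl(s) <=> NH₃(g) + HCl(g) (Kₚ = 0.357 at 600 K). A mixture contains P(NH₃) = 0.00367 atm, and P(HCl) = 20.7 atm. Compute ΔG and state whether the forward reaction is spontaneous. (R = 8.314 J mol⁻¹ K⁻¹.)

(NH₄Cl is a pure solid — omitted from Qₚ.)
Qₚ = P(NH₃)·P(HCl) = (0.00367)·(20.7) = 0.0760
ΔG = RT ln(Qₚ/Kₚ) = (8.314 J mol⁻¹ K⁻¹)(600 K) × ln(0.0760/0.357)
   = (4.988 kJ/mol)(-1.547) = -7.72 kJ/mol
ΔG < 0, so the forward reaction is spontaneous (proceeds forward).

ΔG = -7.72 kJ/mol; the forward reaction is spontaneous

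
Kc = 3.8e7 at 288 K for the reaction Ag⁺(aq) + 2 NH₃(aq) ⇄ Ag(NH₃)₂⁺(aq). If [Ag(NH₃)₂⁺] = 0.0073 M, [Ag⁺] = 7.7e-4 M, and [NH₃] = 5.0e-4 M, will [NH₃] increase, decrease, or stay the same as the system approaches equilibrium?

stay the same

Qc = [Ag(NH₃)₂⁺] / ([Ag⁺]·[NH₃]²) = (0.0073) / ((7.7e-4)·(5.0e-4)²) = 3.8e7
Qc = 3.8e7 = Kc; the system is at equilibrium.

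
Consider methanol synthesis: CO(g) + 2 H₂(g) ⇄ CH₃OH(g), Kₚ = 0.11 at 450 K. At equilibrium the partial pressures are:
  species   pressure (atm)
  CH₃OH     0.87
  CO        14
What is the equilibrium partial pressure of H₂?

P(H₂) = 0.75 atm

At equilibrium, Kₚ = P(CH₃OH) / (P(CO)·P(H₂)²) = 0.11.
(0.87) / ((14)·(P(H₂))²) = 0.11
P(H₂)² = 0.565 ⇒ P(H₂) = 0.75 atm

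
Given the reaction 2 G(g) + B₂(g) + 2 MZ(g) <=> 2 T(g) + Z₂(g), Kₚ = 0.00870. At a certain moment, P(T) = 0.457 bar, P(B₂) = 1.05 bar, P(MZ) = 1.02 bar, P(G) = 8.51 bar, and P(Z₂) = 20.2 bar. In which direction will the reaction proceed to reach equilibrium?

toward reactants

Qₚ = P(T)²·P(Z₂) / (P(G)²·P(B₂)·P(MZ)²) = (0.457)²·(20.2) / ((8.51)²·(1.05)·(1.02)²) = 0.0533
Qₚ = 0.0533 > Kₚ = 0.00870, so the reverse reaction proceeds.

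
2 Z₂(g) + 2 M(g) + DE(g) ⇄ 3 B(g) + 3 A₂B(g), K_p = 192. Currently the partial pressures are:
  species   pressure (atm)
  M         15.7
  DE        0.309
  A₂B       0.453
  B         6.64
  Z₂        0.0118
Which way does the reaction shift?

toward reactants

Q_p = P(B)³·P(A₂B)³ / (P(Z₂)²·P(M)²·P(DE)) = (6.64)³·(0.453)³ / ((0.0118)²·(15.7)²·(0.309)) = 2570
Q_p = 2570 > K_p = 192, so the reverse reaction proceeds.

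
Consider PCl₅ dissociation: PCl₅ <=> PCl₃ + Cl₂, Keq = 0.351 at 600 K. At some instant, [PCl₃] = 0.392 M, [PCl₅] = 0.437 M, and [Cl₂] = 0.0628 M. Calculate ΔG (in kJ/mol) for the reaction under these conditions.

ΔG = -9.13 kJ/mol

Q = [PCl₃]·[Cl₂] / [PCl₅] = (0.392)·(0.0628) / (0.437) = 0.0563
ΔG = RT ln(Q/Keq) = (8.314 J mol⁻¹ K⁻¹)(600 K) × ln(0.0563/0.351)
   = (4.988 kJ/mol)(-1.830) = -9.13 kJ/mol
ΔG < 0, so the forward reaction is spontaneous (proceeds forward).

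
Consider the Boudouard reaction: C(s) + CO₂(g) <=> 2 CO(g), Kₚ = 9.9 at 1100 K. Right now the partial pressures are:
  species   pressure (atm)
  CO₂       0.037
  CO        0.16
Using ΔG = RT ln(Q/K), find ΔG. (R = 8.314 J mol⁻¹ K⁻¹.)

ΔG = -24.3 kJ/mol

(C is a pure solid — omitted from Qₚ.)
Qₚ = P(CO)² / P(CO₂) = (0.16)² / (0.037) = 0.692
ΔG = RT ln(Qₚ/Kₚ) = (8.314 J mol⁻¹ K⁻¹)(1100 K) × ln(0.692/9.9)
   = (9.145 kJ/mol)(-2.661) = -24.3 kJ/mol
ΔG < 0, so the forward reaction is spontaneous (proceeds forward).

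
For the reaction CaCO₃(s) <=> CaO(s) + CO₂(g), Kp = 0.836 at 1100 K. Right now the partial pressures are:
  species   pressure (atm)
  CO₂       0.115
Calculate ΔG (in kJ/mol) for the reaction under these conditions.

ΔG = -18.1 kJ/mol

(CaCO₃, CaO are pure solids — omitted from Qp.)
Qp = P(CO₂) = 0.115
ΔG = RT ln(Qp/Kp) = (8.314 J mol⁻¹ K⁻¹)(1100 K) × ln(0.115/0.836)
   = (9.145 kJ/mol)(-1.984) = -18.1 kJ/mol
ΔG < 0, so the forward reaction is spontaneous (proceeds forward).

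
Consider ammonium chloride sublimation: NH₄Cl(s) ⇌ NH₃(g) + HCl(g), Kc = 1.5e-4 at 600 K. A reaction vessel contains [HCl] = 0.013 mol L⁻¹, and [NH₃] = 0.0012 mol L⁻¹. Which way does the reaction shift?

toward products

(NH₄Cl is a pure solid — omitted from Qc.)
Qc = [NH₃]·[HCl] = (0.0012)·(0.013) = 1.6e-5
Qc = 1.6e-5 < Kc = 1.5e-4, so the forward reaction proceeds.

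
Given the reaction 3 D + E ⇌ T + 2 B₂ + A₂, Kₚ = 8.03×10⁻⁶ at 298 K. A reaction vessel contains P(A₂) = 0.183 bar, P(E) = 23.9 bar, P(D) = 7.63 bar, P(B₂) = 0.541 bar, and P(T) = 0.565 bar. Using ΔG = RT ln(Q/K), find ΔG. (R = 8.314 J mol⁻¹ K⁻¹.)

Qₚ = P(T)·P(B₂)²·P(A₂) / (P(D)³·P(E)) = (0.565)·(0.541)²·(0.183) / ((7.63)³·(23.9)) = 2.85×10⁻⁶
ΔG = RT ln(Qₚ/Kₚ) = (8.314 J mol⁻¹ K⁻¹)(298 K) × ln(2.85×10⁻⁶/8.03×10⁻⁶)
   = (2.478 kJ/mol)(-1.036) = -2.57 kJ/mol
ΔG < 0, so the forward reaction is spontaneous (proceeds forward).

ΔG = -2.57 kJ/mol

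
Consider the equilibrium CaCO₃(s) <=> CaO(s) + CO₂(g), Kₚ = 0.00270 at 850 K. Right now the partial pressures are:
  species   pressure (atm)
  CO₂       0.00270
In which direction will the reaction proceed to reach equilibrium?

neither direction; the system is at equilibrium

(CaCO₃, CaO are pure solids — omitted from Qₚ.)
Qₚ = P(CO₂) = 0.00270
Qₚ = 0.00270 = Kₚ, so the system is already at equilibrium.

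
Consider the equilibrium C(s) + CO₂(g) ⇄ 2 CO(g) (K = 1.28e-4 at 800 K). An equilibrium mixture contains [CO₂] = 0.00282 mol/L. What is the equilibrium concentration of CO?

[CO] = 6.01e-4 mol/L

(C is a pure solid — omitted from K.)
At equilibrium, K = [CO]² / [CO₂] = 1.28e-4.
([CO])² / (0.00282) = 1.28e-4
[CO]² = 3.61e-7 ⇒ [CO] = 6.01e-4 mol/L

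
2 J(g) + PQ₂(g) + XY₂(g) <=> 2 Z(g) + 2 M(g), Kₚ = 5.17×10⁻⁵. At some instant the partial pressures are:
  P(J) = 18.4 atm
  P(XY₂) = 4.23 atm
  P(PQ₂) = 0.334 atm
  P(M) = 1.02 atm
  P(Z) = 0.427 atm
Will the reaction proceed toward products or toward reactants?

Qₚ = P(Z)²·P(M)² / (P(J)²·P(PQ₂)·P(XY₂)) = (0.427)²·(1.02)² / ((18.4)²·(0.334)·(4.23)) = 3.97×10⁻⁴
Qₚ = 3.97×10⁻⁴ > Kₚ = 5.17×10⁻⁵, so the reverse reaction proceeds.

reverse (toward reactants)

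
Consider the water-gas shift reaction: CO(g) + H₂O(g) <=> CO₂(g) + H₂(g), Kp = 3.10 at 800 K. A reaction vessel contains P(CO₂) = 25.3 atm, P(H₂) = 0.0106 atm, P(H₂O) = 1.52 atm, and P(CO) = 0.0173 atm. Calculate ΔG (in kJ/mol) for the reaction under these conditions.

Qp = P(CO₂)·P(H₂) / (P(CO)·P(H₂O)) = (25.3)·(0.0106) / ((0.0173)·(1.52)) = 10.2
ΔG = RT ln(Qp/Kp) = (8.314 J mol⁻¹ K⁻¹)(800 K) × ln(10.2/3.10)
   = (6.651 kJ/mol)(1.191) = 7.92 kJ/mol
ΔG > 0, so the forward reaction is non-spontaneous (proceeds in reverse).

ΔG = 7.92 kJ/mol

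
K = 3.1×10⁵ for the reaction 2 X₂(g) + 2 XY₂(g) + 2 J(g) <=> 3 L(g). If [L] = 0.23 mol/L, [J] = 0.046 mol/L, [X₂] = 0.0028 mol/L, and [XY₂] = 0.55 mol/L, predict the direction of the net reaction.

toward reactants

Q = [L]³ / ([X₂]²·[XY₂]²·[J]²) = (0.23)³ / ((0.0028)²·(0.55)²·(0.046)²) = 2.4×10⁶
Q = 2.4×10⁶ > K = 3.1×10⁵, so the reverse reaction proceeds.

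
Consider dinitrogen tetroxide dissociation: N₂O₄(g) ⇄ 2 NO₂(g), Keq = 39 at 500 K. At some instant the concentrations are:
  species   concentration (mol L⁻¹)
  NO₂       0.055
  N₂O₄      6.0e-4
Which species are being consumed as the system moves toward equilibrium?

N₂O₄ (reactants)

Q = [NO₂]² / [N₂O₄] = (0.055)² / (6.0e-4) = 5.0
Q = 5.0 < Keq = 39: net forward reaction.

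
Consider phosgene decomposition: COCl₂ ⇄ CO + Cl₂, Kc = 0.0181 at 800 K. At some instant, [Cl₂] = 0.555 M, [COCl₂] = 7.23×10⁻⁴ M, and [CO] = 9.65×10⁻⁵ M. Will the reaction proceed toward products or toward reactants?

toward reactants

Qc = [CO]·[Cl₂] / [COCl₂] = (9.65×10⁻⁵)·(0.555) / (7.23×10⁻⁴) = 0.0741
Qc = 0.0741 > Kc = 0.0181, so the reverse reaction proceeds.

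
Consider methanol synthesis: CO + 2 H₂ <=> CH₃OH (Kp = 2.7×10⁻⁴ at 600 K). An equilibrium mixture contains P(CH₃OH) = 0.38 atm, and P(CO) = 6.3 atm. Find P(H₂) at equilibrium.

At equilibrium, Kp = P(CH₃OH) / (P(CO)·P(H₂)²) = 2.7×10⁻⁴.
(0.38) / ((6.3)·(P(H₂))²) = 2.7×10⁻⁴
P(H₂)² = 223 ⇒ P(H₂) = 15 atm

P(H₂) = 15 atm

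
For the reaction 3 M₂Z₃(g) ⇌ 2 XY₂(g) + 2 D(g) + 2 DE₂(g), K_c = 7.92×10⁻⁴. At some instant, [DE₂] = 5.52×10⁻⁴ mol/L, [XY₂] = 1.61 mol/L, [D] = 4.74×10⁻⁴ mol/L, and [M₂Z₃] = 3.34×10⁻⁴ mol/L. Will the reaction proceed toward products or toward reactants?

reverse (toward reactants)

Q_c = [XY₂]²·[D]²·[DE₂]² / [M₂Z₃]³ = (1.61)²·(4.74×10⁻⁴)²·(5.52×10⁻⁴)² / (3.34×10⁻⁴)³ = 0.00476
Q_c = 0.00476 > K_c = 7.92×10⁻⁴, so the reverse reaction proceeds.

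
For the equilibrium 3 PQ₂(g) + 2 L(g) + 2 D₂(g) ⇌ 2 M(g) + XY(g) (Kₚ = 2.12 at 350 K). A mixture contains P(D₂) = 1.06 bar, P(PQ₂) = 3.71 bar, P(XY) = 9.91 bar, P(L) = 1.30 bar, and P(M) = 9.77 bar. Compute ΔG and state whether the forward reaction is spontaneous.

ΔG = 4.44 kJ/mol; the forward reaction is non-spontaneous

Qₚ = P(M)²·P(XY) / (P(PQ₂)³·P(L)²·P(D₂)²) = (9.77)²·(9.91) / ((3.71)³·(1.30)²·(1.06)²) = 9.76
ΔG = RT ln(Qₚ/Kₚ) = (8.314 J mol⁻¹ K⁻¹)(350 K) × ln(9.76/2.12)
   = (2.910 kJ/mol)(1.527) = 4.44 kJ/mol
ΔG > 0, so the forward reaction is non-spontaneous (proceeds in reverse).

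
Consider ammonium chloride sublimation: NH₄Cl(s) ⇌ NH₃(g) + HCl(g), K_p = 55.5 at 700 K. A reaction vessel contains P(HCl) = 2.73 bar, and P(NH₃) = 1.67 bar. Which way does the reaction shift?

(NH₄Cl is a pure solid — omitted from Q_p.)
Q_p = P(NH₃)·P(HCl) = (1.67)·(2.73) = 4.56
Q_p = 4.56 < K_p = 55.5, so the forward reaction proceeds.

forward (toward products)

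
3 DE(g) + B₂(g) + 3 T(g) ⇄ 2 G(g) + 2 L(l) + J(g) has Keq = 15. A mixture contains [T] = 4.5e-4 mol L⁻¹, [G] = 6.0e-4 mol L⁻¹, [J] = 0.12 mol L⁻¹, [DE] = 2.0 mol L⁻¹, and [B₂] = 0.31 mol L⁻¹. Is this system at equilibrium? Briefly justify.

no; Q > K, reaction proceeds in reverse

(L is a pure liquid — omitted from Q.)
Q = [G]²·[J] / ([DE]³·[B₂]·[T]³) = (6.0e-4)²·(0.12) / ((2.0)³·(0.31)·(4.5e-4)³) = 190
Q = 190 > Keq = 15: net reverse reaction.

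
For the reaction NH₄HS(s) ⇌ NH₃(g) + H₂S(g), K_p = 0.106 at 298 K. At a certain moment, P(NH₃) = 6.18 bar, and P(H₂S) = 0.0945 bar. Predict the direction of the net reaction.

(NH₄HS is a pure solid — omitted from Q_p.)
Q_p = P(NH₃)·P(H₂S) = (6.18)·(0.0945) = 0.584
Q_p = 0.584 > K_p = 0.106, so the reverse reaction proceeds.

toward reactants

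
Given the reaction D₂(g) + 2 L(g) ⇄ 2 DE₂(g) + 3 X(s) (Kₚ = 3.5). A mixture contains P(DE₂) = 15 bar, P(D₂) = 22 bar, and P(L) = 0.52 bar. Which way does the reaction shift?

reverse (toward reactants)

(X is a pure solid — omitted from Qₚ.)
Qₚ = P(DE₂)² / (P(D₂)·P(L)²) = (15)² / ((22)·(0.52)²) = 38
Qₚ = 38 > Kₚ = 3.5, so the reverse reaction proceeds.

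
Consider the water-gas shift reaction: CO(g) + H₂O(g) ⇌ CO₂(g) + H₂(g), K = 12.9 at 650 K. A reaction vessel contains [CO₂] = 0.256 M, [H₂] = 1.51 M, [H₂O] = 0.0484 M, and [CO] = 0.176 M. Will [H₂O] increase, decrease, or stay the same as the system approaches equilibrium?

increase

Q = [CO₂]·[H₂] / ([CO]·[H₂O]) = (0.256)·(1.51) / ((0.176)·(0.0484)) = 45.4
Q = 45.4 > K = 12.9: net reverse reaction.
H₂O is a reactant, so it increases.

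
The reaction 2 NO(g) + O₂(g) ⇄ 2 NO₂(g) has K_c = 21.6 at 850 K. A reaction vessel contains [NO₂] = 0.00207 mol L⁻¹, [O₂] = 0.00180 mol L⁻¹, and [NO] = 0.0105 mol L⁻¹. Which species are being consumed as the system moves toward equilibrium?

Q_c = [NO₂]² / ([NO]²·[O₂]) = (0.00207)² / ((0.0105)²·(0.00180)) = 21.6
Q_c = 21.6 = K_c; the system is at equilibrium.

none (at equilibrium)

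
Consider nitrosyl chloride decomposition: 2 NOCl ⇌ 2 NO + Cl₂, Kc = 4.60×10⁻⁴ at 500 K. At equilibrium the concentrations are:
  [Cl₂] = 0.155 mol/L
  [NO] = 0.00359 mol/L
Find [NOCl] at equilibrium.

[NOCl] = 0.0659 mol/L

At equilibrium, Kc = [NO]²·[Cl₂] / [NOCl]² = 4.60×10⁻⁴.
(0.00359)²·(0.155) / ([NOCl])² = 4.60×10⁻⁴
[NOCl]² = 0.00434 ⇒ [NOCl] = 0.0659 mol/L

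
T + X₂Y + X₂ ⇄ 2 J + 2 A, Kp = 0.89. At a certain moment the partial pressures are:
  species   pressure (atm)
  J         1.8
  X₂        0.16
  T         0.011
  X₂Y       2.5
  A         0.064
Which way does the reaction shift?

toward reactants

Qp = P(J)²·P(A)² / (P(T)·P(X₂Y)·P(X₂)) = (1.8)²·(0.064)² / ((0.011)·(2.5)·(0.16)) = 3.0
Qp = 3.0 > Kp = 0.89, so the reverse reaction proceeds.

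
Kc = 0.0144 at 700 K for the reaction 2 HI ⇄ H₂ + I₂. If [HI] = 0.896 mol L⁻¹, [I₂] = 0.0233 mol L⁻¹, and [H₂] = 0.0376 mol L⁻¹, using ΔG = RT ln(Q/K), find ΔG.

Qc = [H₂]·[I₂] / [HI]² = (0.0376)·(0.0233) / (0.896)² = 0.00109
ΔG = RT ln(Qc/Kc) = (8.314 J mol⁻¹ K⁻¹)(700 K) × ln(0.00109/0.0144)
   = (5.820 kJ/mol)(-2.581) = -15.0 kJ/mol
ΔG < 0, so the forward reaction is spontaneous (proceeds forward).

ΔG = -15.0 kJ/mol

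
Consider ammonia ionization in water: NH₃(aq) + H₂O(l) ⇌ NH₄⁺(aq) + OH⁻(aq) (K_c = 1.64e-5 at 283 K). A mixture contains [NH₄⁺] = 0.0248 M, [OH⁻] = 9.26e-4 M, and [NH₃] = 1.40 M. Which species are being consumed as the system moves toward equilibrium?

none (at equilibrium)

(H₂O is a pure liquid — omitted from Q_c.)
Q_c = [NH₄⁺]·[OH⁻] / [NH₃] = (0.0248)·(9.26e-4) / (1.40) = 1.64e-5
Q_c = 1.64e-5 = K_c; the system is at equilibrium.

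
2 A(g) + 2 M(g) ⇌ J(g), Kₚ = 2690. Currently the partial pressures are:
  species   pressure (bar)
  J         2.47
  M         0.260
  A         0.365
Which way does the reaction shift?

Qₚ = P(J) / (P(A)²·P(M)²) = (2.47) / ((0.365)²·(0.260)²) = 274
Qₚ = 274 < Kₚ = 2690, so the forward reaction proceeds.

toward products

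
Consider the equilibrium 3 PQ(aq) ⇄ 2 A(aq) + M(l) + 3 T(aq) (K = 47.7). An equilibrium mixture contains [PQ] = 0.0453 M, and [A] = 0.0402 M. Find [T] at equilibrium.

(M is a pure liquid — omitted from K.)
At equilibrium, K = [A]²·[T]³ / [PQ]³ = 47.7.
(0.0402)²·([T])³ / (0.0453)³ = 47.7
[T]³ = 2.74 ⇒ [T] = 1.40 M

[T] = 1.40 M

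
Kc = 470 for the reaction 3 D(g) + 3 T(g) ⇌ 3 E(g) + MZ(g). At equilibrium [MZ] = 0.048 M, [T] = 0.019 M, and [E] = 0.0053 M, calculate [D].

At equilibrium, Kc = [E]³·[MZ] / ([D]³·[T]³) = 470.
(0.0053)³·(0.048) / (([D])³·(0.019)³) = 470
[D]³ = 2.22e-6 ⇒ [D] = 0.013 M

[D] = 0.013 M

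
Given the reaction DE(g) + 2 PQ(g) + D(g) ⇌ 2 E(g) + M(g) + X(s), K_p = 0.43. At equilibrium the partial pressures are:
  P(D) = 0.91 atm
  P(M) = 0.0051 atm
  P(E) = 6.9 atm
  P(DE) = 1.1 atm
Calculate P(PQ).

(X is a pure solid — omitted from K_p.)
At equilibrium, K_p = P(E)²·P(M) / (P(DE)·P(PQ)²·P(D)) = 0.43.
(6.9)²·(0.0051) / ((1.1)·(P(PQ))²·(0.91)) = 0.43
P(PQ)² = 0.564 ⇒ P(PQ) = 0.75 atm

P(PQ) = 0.75 atm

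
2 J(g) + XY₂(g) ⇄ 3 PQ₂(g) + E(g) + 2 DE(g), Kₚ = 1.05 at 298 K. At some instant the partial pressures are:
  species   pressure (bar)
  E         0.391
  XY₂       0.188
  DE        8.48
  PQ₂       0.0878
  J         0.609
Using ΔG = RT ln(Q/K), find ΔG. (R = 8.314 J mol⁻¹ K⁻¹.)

ΔG = -3.34 kJ/mol

Qₚ = P(PQ₂)³·P(E)·P(DE)² / (P(J)²·P(XY₂)) = (0.0878)³·(0.391)·(8.48)² / ((0.609)²·(0.188)) = 0.273
ΔG = RT ln(Qₚ/Kₚ) = (8.314 J mol⁻¹ K⁻¹)(298 K) × ln(0.273/1.05)
   = (2.478 kJ/mol)(-1.347) = -3.34 kJ/mol
ΔG < 0, so the forward reaction is spontaneous (proceeds forward).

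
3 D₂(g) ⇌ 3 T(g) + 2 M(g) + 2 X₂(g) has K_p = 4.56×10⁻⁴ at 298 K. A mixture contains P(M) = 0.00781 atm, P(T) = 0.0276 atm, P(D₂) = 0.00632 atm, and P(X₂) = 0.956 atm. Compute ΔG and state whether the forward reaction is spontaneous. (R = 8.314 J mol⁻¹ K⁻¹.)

Q_p = P(T)³·P(M)²·P(X₂)² / P(D₂)³ = (0.0276)³·(0.00781)²·(0.956)² / (0.00632)³ = 0.00464
ΔG = RT ln(Q_p/K_p) = (8.314 J mol⁻¹ K⁻¹)(298 K) × ln(0.00464/4.56×10⁻⁴)
   = (2.478 kJ/mol)(2.320) = 5.75 kJ/mol
ΔG > 0, so the forward reaction is non-spontaneous (proceeds in reverse).

ΔG = 5.75 kJ/mol; the forward reaction is non-spontaneous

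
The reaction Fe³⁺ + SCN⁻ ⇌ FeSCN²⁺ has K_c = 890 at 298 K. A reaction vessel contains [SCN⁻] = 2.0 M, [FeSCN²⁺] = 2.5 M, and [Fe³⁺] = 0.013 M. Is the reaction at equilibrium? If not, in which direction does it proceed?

to the right

Q_c = [FeSCN²⁺] / ([Fe³⁺]·[SCN⁻]) = (2.5) / ((0.013)·(2.0)) = 96
Q_c = 96 < K_c = 890, so the forward reaction proceeds.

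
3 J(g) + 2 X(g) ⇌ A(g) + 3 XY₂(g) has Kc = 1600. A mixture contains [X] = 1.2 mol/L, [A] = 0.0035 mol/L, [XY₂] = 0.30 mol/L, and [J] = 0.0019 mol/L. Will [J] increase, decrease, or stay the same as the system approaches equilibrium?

increase

Qc = [A]·[XY₂]³ / ([J]³·[X]²) = (0.0035)·(0.30)³ / ((0.0019)³·(1.2)²) = 9600
Qc = 9600 > Kc = 1600: net reverse reaction.
J is a reactant, so it increases.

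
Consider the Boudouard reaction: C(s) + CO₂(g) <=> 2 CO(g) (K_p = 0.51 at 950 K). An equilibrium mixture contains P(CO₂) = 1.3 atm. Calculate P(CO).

P(CO) = 0.81 atm

(C is a pure solid — omitted from K_p.)
At equilibrium, K_p = P(CO)² / P(CO₂) = 0.51.
(P(CO))² / (1.3) = 0.51
P(CO)² = 0.663 ⇒ P(CO) = 0.81 atm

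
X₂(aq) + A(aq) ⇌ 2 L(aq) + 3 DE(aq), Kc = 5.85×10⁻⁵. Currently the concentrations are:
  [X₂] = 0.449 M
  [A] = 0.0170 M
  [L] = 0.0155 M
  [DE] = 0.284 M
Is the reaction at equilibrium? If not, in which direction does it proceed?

Qc = [L]²·[DE]³ / ([X₂]·[A]) = (0.0155)²·(0.284)³ / ((0.449)·(0.0170)) = 7.21×10⁻⁴
Qc = 7.21×10⁻⁴ > Kc = 5.85×10⁻⁵, so the reverse reaction proceeds.

in the reverse direction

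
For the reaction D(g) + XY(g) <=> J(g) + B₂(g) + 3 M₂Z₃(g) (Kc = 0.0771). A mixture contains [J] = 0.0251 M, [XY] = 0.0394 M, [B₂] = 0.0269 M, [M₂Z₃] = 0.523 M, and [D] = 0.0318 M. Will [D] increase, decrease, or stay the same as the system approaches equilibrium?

Qc = [J]·[B₂]·[M₂Z₃]³ / ([D]·[XY]) = (0.0251)·(0.0269)·(0.523)³ / ((0.0318)·(0.0394)) = 0.0771
Qc = 0.0771 = Kc; the system is at equilibrium.

stay the same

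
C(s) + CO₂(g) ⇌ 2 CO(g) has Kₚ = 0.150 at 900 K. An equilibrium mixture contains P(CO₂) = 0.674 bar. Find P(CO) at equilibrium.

(C is a pure solid — omitted from Kₚ.)
At equilibrium, Kₚ = P(CO)² / P(CO₂) = 0.150.
(P(CO))² / (0.674) = 0.150
P(CO)² = 0.101 ⇒ P(CO) = 0.318 bar

P(CO) = 0.318 bar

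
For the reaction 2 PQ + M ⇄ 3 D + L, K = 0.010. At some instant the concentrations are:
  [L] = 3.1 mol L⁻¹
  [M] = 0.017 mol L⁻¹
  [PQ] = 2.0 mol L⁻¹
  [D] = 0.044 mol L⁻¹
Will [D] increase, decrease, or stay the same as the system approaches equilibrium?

Q = [D]³·[L] / ([PQ]²·[M]) = (0.044)³·(3.1) / ((2.0)²·(0.017)) = 0.0039
Q = 0.0039 < K = 0.010: net forward reaction.
D is a product, so it increases.

increase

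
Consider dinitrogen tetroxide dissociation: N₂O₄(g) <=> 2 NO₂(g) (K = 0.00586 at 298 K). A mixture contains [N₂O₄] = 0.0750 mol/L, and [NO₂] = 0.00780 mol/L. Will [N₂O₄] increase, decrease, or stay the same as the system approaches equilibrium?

Q = [NO₂]² / [N₂O₄] = (0.00780)² / (0.0750) = 8.11×10⁻⁴
Q = 8.11×10⁻⁴ < K = 0.00586: net forward reaction.
N₂O₄ is a reactant, so it decreases.

decrease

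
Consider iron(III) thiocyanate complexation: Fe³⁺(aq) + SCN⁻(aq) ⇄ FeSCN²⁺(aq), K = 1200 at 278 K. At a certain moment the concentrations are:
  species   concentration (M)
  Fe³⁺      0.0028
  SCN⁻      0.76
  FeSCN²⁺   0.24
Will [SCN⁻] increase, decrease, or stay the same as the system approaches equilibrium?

decrease

Q = [FeSCN²⁺] / ([Fe³⁺]·[SCN⁻]) = (0.24) / ((0.0028)·(0.76)) = 110
Q = 110 < K = 1200: net forward reaction.
SCN⁻ is a reactant, so it decreases.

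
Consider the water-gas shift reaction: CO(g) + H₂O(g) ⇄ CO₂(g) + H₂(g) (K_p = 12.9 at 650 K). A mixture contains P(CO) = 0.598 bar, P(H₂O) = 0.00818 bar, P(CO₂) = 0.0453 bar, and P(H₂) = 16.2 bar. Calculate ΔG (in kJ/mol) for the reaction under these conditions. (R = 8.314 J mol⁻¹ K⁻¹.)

ΔG = 13.3 kJ/mol

Q_p = P(CO₂)·P(H₂) / (P(CO)·P(H₂O)) = (0.0453)·(16.2) / ((0.598)·(0.00818)) = 150
ΔG = RT ln(Q_p/K_p) = (8.314 J mol⁻¹ K⁻¹)(650 K) × ln(150/12.9)
   = (5.404 kJ/mol)(2.453) = 13.3 kJ/mol
ΔG > 0, so the forward reaction is non-spontaneous (proceeds in reverse).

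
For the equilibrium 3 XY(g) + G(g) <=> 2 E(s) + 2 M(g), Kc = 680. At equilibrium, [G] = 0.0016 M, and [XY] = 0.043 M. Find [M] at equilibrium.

(E is a pure solid — omitted from Kc.)
At equilibrium, Kc = [M]² / ([XY]³·[G]) = 680.
([M])² / ((0.043)³·(0.0016)) = 680
[M]² = 8.65e-5 ⇒ [M] = 0.0093 M

[M] = 0.0093 M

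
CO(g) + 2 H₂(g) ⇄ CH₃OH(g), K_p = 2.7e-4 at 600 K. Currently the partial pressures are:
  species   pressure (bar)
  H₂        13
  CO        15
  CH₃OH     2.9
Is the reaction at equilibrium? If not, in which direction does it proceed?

Q_p = P(CH₃OH) / (P(CO)·P(H₂)²) = (2.9) / ((15)·(13)²) = 0.0011
Q_p = 0.0011 > K_p = 2.7e-4, so the reverse reaction proceeds.

to the left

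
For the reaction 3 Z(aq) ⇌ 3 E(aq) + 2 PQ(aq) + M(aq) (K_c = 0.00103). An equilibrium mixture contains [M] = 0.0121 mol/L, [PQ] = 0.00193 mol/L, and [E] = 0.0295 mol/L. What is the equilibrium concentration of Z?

At equilibrium, K_c = [E]³·[PQ]²·[M] / [Z]³ = 0.00103.
(0.0295)³·(0.00193)²·(0.0121) / ([Z])³ = 0.00103
[Z]³ = 1.12e-9 ⇒ [Z] = 0.00104 mol/L

[Z] = 0.00104 mol/L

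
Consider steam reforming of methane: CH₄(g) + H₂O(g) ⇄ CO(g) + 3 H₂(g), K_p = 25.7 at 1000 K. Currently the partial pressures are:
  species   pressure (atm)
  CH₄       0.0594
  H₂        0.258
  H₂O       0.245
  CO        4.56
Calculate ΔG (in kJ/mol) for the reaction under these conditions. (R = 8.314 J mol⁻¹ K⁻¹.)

Q_p = P(CO)·P(H₂)³ / (P(CH₄)·P(H₂O)) = (4.56)·(0.258)³ / ((0.0594)·(0.245)) = 5.38
ΔG = RT ln(Q_p/K_p) = (8.314 J mol⁻¹ K⁻¹)(1000 K) × ln(5.38/25.7)
   = (8.314 kJ/mol)(-1.564) = -13.0 kJ/mol
ΔG < 0, so the forward reaction is spontaneous (proceeds forward).

ΔG = -13.0 kJ/mol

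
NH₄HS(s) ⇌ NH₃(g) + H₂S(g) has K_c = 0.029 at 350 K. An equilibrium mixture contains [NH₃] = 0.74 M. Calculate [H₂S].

(NH₄HS is a pure solid — omitted from K_c.)
At equilibrium, K_c = [NH₃]·[H₂S] = 0.029.
(0.74)·([H₂S]) = 0.029
[H₂S] = 0.0392 = 0.039 M

[H₂S] = 0.039 M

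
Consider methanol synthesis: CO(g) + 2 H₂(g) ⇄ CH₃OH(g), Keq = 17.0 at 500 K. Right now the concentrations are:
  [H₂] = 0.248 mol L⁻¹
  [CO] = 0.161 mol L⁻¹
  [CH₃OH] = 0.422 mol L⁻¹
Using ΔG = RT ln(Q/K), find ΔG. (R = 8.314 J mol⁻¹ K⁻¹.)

Q = [CH₃OH] / ([CO]·[H₂]²) = (0.422) / ((0.161)·(0.248)²) = 42.6
ΔG = RT ln(Q/Keq) = (8.314 J mol⁻¹ K⁻¹)(500 K) × ln(42.6/17.0)
   = (4.157 kJ/mol)(0.9186) = 3.82 kJ/mol
ΔG > 0, so the forward reaction is non-spontaneous (proceeds in reverse).

ΔG = 3.82 kJ/mol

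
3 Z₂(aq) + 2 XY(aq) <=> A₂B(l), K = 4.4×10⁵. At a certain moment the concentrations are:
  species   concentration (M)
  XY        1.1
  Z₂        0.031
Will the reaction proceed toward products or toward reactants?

(A₂B is a pure liquid — omitted from Q.)
Q = 1 / ([Z₂]³·[XY]²) = 1 / ((0.031)³·(1.1)²) = 28000
Q = 28000 < K = 4.4×10⁵, so the forward reaction proceeds.

forward (toward products)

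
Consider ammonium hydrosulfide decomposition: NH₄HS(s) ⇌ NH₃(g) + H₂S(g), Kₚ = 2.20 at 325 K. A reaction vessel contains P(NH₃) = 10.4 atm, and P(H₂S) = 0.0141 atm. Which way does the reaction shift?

toward products

(NH₄HS is a pure solid — omitted from Qₚ.)
Qₚ = P(NH₃)·P(H₂S) = (10.4)·(0.0141) = 0.147
Qₚ = 0.147 < Kₚ = 2.20, so the forward reaction proceeds.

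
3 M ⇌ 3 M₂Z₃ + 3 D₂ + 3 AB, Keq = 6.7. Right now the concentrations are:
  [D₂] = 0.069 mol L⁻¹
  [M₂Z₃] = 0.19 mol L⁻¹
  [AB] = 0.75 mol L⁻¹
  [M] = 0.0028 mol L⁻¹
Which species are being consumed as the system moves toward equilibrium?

Q = [M₂Z₃]³·[D₂]³·[AB]³ / [M]³ = (0.19)³·(0.069)³·(0.75)³ / (0.0028)³ = 43
Q = 43 > Keq = 6.7: net reverse reaction.

M₂Z₃, D₂, AB (products)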